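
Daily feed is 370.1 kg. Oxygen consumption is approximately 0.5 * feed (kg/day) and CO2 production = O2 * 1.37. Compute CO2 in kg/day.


O2 = 370.1 * 0.5 = 185.05
CO2 = 185.05 * 1.37 = 253.5185

253.5185 kg/day


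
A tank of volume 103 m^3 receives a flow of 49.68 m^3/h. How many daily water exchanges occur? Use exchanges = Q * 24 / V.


Daily flow volume = 49.68 m^3/h * 24 h = 1192.32 m^3/day
Exchanges = daily flow / tank volume = 1192.32 / 103 = 11.5759 exchanges/day

11.5759 exchanges/day


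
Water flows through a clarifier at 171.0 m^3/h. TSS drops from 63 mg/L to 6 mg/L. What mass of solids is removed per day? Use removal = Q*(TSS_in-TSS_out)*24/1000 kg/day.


Concentration drop: TSS_in - TSS_out = 63 - 6 = 57 mg/L
Hourly solids removed = Q * dTSS = 171.0 m^3/h * 57 mg/L = 9747 g/h  (m^3/h * mg/L = g/h)
Daily solids removed = 9747 * 24 = 233928 g/day
Convert g to kg: 233928 / 1000 = 233.928 kg/day

233.928 kg/day


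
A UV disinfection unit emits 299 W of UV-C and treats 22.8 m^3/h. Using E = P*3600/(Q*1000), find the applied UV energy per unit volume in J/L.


Energy delivered per hour = 299 W * 3600 s = 1076400 J/h
Volume treated per hour = 22.8 m^3/h * 1000 = 22800 L/h
dose = 1076400 / 22800 = 47.2105 J/L

47.2105 J/L


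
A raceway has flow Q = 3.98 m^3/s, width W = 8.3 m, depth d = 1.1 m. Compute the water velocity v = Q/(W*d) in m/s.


Cross-sectional area = W * d = 8.3 * 1.1 = 9.13 m^2
Velocity = Q / A = 3.98 / 9.13 = 0.435926 m/s

0.435926 m/s


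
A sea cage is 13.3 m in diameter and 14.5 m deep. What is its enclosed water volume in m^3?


r = d/2 = 13.3/2 = 6.65 m
Base area = pi*r^2 = pi*6.65^2 = 138.92908 m^2
Volume = 138.92908 * 14.5 = 2014.47 m^3

2014.47 m^3


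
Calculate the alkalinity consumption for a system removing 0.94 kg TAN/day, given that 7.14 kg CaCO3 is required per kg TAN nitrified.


Alkalinity factor: 7.14 kg CaCO3 consumed per kg TAN nitrified
alk = 0.94 kg TAN * 7.14 = 6.7116 kg CaCO3/day

6.7116 kg CaCO3/day


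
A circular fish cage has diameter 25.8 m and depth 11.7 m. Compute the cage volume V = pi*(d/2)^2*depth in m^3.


r = d/2 = 25.8/2 = 12.9 m
Base area = pi*r^2 = pi*12.9^2 = 522.79243 m^2
Volume = 522.79243 * 11.7 = 6116.67 m^3

6116.67 m^3


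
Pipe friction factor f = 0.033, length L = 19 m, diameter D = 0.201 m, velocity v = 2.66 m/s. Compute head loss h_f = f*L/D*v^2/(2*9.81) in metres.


v^2 = 2.66^2 = 7.0756 m^2/s^2
L/D = 19/0.201 = 94.527363
h_f = f*(L/D)*v^2/(2g) = 0.033 * 94.527363 * 7.0756 / 19.62 = 1.12496 m

1.12496 m


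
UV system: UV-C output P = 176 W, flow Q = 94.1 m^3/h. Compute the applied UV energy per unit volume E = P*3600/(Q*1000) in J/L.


Energy delivered per hour = 176 W * 3600 s = 633600 J/h
Volume treated per hour = 94.1 m^3/h * 1000 = 94100 L/h
dose = 633600 / 94100 = 6.73326 J/L

6.73326 J/L


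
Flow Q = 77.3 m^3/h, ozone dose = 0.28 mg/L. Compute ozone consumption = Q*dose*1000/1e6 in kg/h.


O3 demand (mg/h) = Q * dose * 1000 = 77.3 * 0.28 * 1000 = 21644 mg/h
Convert mg to kg: 21644 / 1e6 = 0.021644 kg/h

0.021644 kg/h


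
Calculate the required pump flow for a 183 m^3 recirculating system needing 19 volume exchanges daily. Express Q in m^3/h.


Daily recirculation volume = 183 m^3 * 19 = 3477 m^3/day
Flow rate Q = daily volume / 24 h = 3477 / 24 = 144.875 m^3/h

144.875 m^3/h


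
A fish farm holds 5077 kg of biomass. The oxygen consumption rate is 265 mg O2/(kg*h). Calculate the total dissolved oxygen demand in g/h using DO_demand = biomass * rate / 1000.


Total O2 consumption (mg/h) = 5077 kg * 265 mg/(kg*h) = 1345405 mg/h
Convert to g/h: 1345405 / 1000 = 1345.405 g/h

1345.405 g/h


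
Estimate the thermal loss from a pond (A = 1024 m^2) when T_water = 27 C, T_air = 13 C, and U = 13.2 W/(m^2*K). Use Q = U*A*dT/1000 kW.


Temperature difference dT = 27 - 13 = 14 K
Heat loss (W) = U * A * dT = 13.2 * 1024 * 14 = 189235.2 W
Convert to kW: 189235.2 / 1000 = 189.2352 kW

189.2352 kW


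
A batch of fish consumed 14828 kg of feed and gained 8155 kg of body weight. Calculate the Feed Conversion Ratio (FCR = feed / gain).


FCR = feed consumed / weight gained
FCR = 14828 kg / 8155 kg = 1.81827

1.81827


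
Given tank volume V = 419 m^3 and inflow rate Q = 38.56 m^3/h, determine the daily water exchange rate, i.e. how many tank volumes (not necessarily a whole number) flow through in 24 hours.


Daily flow volume = 38.56 m^3/h * 24 h = 925.44 m^3/day
Exchanges = daily flow / tank volume = 925.44 / 419 = 2.20869 exchanges/day

2.20869 exchanges/day


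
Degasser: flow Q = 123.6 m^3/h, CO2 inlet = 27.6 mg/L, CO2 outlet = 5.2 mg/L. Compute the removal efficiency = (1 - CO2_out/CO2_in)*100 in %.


CO2_out / CO2_in = 5.2 / 27.6 = 0.1884058
Fraction remaining = 0.1884058
efficiency = (1 - 0.1884058) * 100 = 81.1594 %

81.1594 %


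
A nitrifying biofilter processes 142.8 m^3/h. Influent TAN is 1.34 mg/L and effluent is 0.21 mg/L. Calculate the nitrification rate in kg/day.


Concentration drop: TAN_in - TAN_out = 1.34 - 0.21 = 1.13 mg/L
Hourly TAN removed = Q * dTAN = 142.8 m^3/h * 1.13 mg/L = 161.364 g/h  (m^3/h * mg/L = g/h)
Daily TAN removed = 161.364 * 24 = 3872.736 g/day
Convert to kg/day: 3872.736 / 1000 = 3.872736 kg/day

3.872736 kg/day


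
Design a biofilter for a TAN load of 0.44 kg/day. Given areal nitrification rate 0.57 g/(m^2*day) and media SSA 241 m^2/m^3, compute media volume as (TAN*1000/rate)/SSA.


A = 0.44*1000 / 0.57 = 771.92982 m^2
V = 771.92982 / 241 = 3.20303

3.20303 m^3


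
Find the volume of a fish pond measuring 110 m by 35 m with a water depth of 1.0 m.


Base area = L * W = 110 * 35 = 3850 m^2
Volume = area * depth = 3850 * 1.0 = 3850 m^3

3850 m^3


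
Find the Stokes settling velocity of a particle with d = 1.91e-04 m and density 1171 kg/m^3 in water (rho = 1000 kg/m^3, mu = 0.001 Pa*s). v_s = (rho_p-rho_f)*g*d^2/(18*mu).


Density difference: rho_p - rho_f = 1171 - 1000 = 171 kg/m^3
d^2 = (1.91e-04)^2 = 3.6481e-08 m^2
Numerator = (rho_p - rho_f) * g * d^2 = 171 * 9.81 * 3.6481e-08 = 6.1197242e-05
Denominator = 18 * mu = 18 * 0.001 = 0.018
v_s = 6.1197242e-05 / 0.018 = 0.00339985 m/s
Check: Re = rho_f * v_s * d / mu = 1000 * 0.00339985 * 1.91e-04 / 0.001 = 0.649 < 1, so Stokes' law applies.

0.00339985 m/s


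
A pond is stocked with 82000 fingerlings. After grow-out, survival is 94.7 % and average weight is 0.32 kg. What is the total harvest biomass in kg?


Survivors = 82000 * 94.7/100 = 77654 fish
Harvest biomass = survivors * W_f = 77654 * 0.32 = 24849.28 kg

24849.28 kg


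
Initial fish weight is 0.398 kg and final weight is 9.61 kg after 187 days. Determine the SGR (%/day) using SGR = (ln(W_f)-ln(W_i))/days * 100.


ln(W_f) = ln(9.61) = 2.2628042
ln(W_i) = ln(0.398) = -0.92130327
ln(W_f) - ln(W_i) = 2.2628042 - -0.92130327 = 3.1841075
SGR = 3.1841075 / 187 * 100 = 1.70273 %/day

1.70273 %/day


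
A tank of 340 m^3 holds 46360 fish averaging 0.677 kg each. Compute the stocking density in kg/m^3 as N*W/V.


Total biomass = 46360 fish * 0.677 kg = 31385.72 kg
Density = total biomass / volume = 31385.72 / 340 = 92.3109 kg/m^3

92.3109 kg/m^3


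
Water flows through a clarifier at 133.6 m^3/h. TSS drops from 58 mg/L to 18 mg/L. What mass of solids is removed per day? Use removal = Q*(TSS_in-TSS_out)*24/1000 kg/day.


Concentration drop: TSS_in - TSS_out = 58 - 18 = 40 mg/L
Hourly solids removed = Q * dTSS = 133.6 m^3/h * 40 mg/L = 5344 g/h  (m^3/h * mg/L = g/h)
Daily solids removed = 5344 * 24 = 128256 g/day
Convert g to kg: 128256 / 1000 = 128.256 kg/day

128.256 kg/day


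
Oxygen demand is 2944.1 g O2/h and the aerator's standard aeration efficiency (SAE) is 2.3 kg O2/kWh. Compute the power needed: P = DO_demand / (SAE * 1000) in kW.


SAE in g O2/kWh = 2.3 * 1000 = 2300 g/kWh
P = DO_demand / SAE_g = 2944.1 / 2300 = 1.28004 kW

1.28004 kW


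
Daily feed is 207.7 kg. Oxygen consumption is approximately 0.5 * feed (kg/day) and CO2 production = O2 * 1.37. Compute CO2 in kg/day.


O2 = 207.7 * 0.5 = 103.85
CO2 = 103.85 * 1.37 = 142.2745

142.2745 kg/day


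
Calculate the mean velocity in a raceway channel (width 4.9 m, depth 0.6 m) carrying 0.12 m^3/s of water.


Cross-sectional area = W * d = 4.9 * 0.6 = 2.94 m^2
Velocity = Q / A = 0.12 / 2.94 = 0.0408163 m/s

0.0408163 m/s


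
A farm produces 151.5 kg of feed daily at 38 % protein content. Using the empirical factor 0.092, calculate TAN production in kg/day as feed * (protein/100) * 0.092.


Protein in feed = 151.5 * 38/100 = 57.57 kg/day
TAN = protein * 0.092 = 57.57 * 0.092 = 5.29644 kg/day

5.29644 kg/day


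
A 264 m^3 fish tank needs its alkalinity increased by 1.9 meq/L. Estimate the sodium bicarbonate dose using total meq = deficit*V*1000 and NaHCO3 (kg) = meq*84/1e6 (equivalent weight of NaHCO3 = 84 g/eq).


Tank volume in L = 264 m^3 * 1000 = 264000 L
Total meq required = 1.9 meq/L * 264000 L = 501600 meq
NaHCO3 mass = 501600 meq * 84 mg/meq / 1e6 = 42.1344 kg

42.1344 kg


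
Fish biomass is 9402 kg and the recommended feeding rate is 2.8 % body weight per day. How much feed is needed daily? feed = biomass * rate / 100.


Feeding rate fraction = 2.8% / 100 = 0.028
Daily feed = 9402 kg * 0.028 = 263.256 kg/day

263.256 kg/day


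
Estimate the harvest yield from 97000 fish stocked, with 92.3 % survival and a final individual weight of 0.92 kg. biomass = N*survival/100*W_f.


Survivors = 97000 * 92.3/100 = 89531 fish
Harvest biomass = survivors * W_f = 89531 * 0.92 = 82368.52 kg

82368.52 kg


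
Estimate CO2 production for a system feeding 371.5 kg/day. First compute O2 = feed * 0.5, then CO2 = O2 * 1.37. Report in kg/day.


O2 = 371.5 * 0.5 = 185.75
CO2 = 185.75 * 1.37 = 254.4775

254.4775 kg/day


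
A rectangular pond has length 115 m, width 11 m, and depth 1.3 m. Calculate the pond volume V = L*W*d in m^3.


Base area = L * W = 115 * 11 = 1265 m^2
Volume = area * depth = 1265 * 1.3 = 1644.5 m^3

1644.5 m^3


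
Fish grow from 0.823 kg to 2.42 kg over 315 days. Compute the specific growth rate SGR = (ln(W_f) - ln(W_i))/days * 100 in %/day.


ln(W_f) = ln(2.42) = 0.88376754
ln(W_i) = ln(0.823) = -0.19479908
ln(W_f) - ln(W_i) = 0.88376754 - -0.19479908 = 1.0785666
SGR = 1.0785666 / 315 * 100 = 0.342402 %/day

0.342402 %/day


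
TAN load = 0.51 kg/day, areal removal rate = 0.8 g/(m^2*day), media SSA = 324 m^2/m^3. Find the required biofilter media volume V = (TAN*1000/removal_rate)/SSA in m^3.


A = 0.51*1000 / 0.8 = 637.5 m^2
V = 637.5 / 324 = 1.96759

1.96759 m^3


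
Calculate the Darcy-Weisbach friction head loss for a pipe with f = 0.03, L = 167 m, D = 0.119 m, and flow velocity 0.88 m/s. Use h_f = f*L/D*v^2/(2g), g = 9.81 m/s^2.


v^2 = 0.88^2 = 0.7744 m^2/s^2
L/D = 167/0.119 = 1403.3613
h_f = f*(L/D)*v^2/(2g) = 0.03 * 1403.3613 * 0.7744 / 19.62 = 1.66172 m

1.66172 m


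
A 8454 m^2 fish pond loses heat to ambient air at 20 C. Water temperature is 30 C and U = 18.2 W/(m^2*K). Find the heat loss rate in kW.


Temperature difference dT = 30 - 20 = 10 K
Heat loss (W) = U * A * dT = 18.2 * 8454 * 10 = 1538628 W
Convert to kW: 1538628 / 1000 = 1538.628 kW

1538.628 kW


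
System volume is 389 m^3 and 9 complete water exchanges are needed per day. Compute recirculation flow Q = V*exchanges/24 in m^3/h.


Daily recirculation volume = 389 m^3 * 9 = 3501 m^3/day
Flow rate Q = daily volume / 24 h = 3501 / 24 = 145.875 m^3/h

145.875 m^3/h


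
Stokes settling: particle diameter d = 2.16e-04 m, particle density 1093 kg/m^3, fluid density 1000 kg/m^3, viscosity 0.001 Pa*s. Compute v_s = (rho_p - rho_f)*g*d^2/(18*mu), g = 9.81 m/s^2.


Density difference: rho_p - rho_f = 1093 - 1000 = 93 kg/m^3
d^2 = (2.16e-04)^2 = 4.6656e-08 m^2
Numerator = (rho_p - rho_f) * g * d^2 = 93 * 9.81 * 4.6656e-08 = 4.2565668e-05
Denominator = 18 * mu = 18 * 0.001 = 0.018
v_s = 4.2565668e-05 / 0.018 = 0.00236476 m/s
Check: Re = rho_f * v_s * d / mu = 1000 * 0.00236476 * 2.16e-04 / 0.001 = 0.511 < 1, so Stokes' law applies.

0.00236476 m/s


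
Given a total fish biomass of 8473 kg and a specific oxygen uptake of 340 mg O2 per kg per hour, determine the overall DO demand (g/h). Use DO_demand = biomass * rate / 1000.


Total O2 consumption (mg/h) = 8473 kg * 340 mg/(kg*h) = 2880820 mg/h
Convert to g/h: 2880820 / 1000 = 2880.82 g/h

2880.82 g/h


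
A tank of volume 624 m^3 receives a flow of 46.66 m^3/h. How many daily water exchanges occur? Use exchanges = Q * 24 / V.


Daily flow volume = 46.66 m^3/h * 24 h = 1119.84 m^3/day
Exchanges = daily flow / tank volume = 1119.84 / 624 = 1.79462 exchanges/day

1.79462 exchanges/day


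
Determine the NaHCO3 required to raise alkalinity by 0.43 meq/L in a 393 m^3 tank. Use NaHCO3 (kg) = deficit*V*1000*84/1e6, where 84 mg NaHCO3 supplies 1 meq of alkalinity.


Tank volume in L = 393 m^3 * 1000 = 393000 L
Total meq required = 0.43 meq/L * 393000 L = 168990 meq
NaHCO3 mass = 168990 meq * 84 mg/meq / 1e6 = 14.1952 kg

14.1952 kg


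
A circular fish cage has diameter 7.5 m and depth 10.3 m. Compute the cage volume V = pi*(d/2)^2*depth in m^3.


r = d/2 = 7.5/2 = 3.75 m
Base area = pi*r^2 = pi*3.75^2 = 44.178647 m^2
Volume = 44.178647 * 10.3 = 455.04 m^3

455.04 m^3


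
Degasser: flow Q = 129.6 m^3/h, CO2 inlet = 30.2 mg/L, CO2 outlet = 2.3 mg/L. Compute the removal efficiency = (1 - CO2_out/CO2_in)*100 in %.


CO2_out / CO2_in = 2.3 / 30.2 = 0.07615894
Fraction remaining = 0.07615894
efficiency = (1 - 0.07615894) * 100 = 92.3841 %

92.3841 %


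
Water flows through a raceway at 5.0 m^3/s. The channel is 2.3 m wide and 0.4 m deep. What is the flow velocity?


Cross-sectional area = W * d = 2.3 * 0.4 = 0.92 m^2
Velocity = Q / A = 5.0 / 0.92 = 5.43478 m/s

5.43478 m/s


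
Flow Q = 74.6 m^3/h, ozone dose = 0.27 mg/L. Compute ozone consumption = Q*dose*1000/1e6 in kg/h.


O3 demand (mg/h) = Q * dose * 1000 = 74.6 * 0.27 * 1000 = 20142 mg/h
Convert mg to kg: 20142 / 1e6 = 0.020142 kg/h

0.020142 kg/h


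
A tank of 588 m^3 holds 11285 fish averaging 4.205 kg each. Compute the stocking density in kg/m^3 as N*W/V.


Total biomass = 11285 fish * 4.205 kg = 47453.425 kg
Density = total biomass / volume = 47453.425 / 588 = 80.7031 kg/m^3

80.7031 kg/m^3


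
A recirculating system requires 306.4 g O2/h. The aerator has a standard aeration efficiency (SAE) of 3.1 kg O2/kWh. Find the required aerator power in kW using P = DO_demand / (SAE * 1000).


SAE in g O2/kWh = 3.1 * 1000 = 3100 g/kWh
P = DO_demand / SAE_g = 306.4 / 3100 = 0.0988387 kW

0.0988387 kW


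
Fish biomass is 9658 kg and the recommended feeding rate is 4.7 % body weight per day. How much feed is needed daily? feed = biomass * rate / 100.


Feeding rate fraction = 4.7% / 100 = 0.047
Daily feed = 9658 kg * 0.047 = 453.926 kg/day

453.926 kg/day


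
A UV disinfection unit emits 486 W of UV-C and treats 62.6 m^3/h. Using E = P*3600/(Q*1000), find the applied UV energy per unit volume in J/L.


Energy delivered per hour = 486 W * 3600 s = 1749600 J/h
Volume treated per hour = 62.6 m^3/h * 1000 = 62600 L/h
dose = 1749600 / 62600 = 27.9489 J/L

27.9489 J/L


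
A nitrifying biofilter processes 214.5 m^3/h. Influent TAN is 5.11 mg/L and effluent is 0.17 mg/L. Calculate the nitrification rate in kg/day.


Concentration drop: TAN_in - TAN_out = 5.11 - 0.17 = 4.94 mg/L
Hourly TAN removed = Q * dTAN = 214.5 m^3/h * 4.94 mg/L = 1059.63 g/h  (m^3/h * mg/L = g/h)
Daily TAN removed = 1059.63 * 24 = 25431.12 g/day
Convert to kg/day: 25431.12 / 1000 = 25.43112 kg/day

25.43112 kg/day


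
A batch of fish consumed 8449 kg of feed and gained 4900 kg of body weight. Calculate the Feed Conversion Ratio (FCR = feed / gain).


FCR = feed consumed / weight gained
FCR = 8449 kg / 4900 kg = 1.72429

1.72429


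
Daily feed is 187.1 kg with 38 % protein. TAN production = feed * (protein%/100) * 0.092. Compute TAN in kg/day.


Protein in feed = 187.1 * 38/100 = 71.098 kg/day
TAN = protein * 0.092 = 71.098 * 0.092 = 6.541016 kg/day

6.541016 kg/day


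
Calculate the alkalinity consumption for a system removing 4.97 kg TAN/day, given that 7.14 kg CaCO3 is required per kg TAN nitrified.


Alkalinity factor: 7.14 kg CaCO3 consumed per kg TAN nitrified
alk = 4.97 kg TAN * 7.14 = 35.4858 kg CaCO3/day

35.4858 kg CaCO3/day


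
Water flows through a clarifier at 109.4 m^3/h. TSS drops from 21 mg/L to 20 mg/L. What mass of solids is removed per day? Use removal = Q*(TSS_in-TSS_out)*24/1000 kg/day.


Concentration drop: TSS_in - TSS_out = 21 - 20 = 1 mg/L
Hourly solids removed = Q * dTSS = 109.4 m^3/h * 1 mg/L = 109.4 g/h  (m^3/h * mg/L = g/h)
Daily solids removed = 109.4 * 24 = 2625.6 g/day
Convert g to kg: 2625.6 / 1000 = 2.6256 kg/day

2.6256 kg/day


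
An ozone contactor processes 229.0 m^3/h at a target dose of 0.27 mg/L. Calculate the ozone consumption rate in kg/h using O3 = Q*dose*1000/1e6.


O3 demand (mg/h) = Q * dose * 1000 = 229.0 * 0.27 * 1000 = 61830 mg/h
Convert mg to kg: 61830 / 1e6 = 0.06183 kg/h

0.06183 kg/h


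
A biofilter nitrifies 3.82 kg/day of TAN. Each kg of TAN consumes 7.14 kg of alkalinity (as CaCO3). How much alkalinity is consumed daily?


Alkalinity factor: 7.14 kg CaCO3 consumed per kg TAN nitrified
alk = 3.82 kg TAN * 7.14 = 27.2748 kg CaCO3/day

27.2748 kg CaCO3/day


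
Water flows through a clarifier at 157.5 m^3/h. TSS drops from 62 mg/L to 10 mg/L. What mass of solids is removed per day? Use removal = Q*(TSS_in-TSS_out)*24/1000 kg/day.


Concentration drop: TSS_in - TSS_out = 62 - 10 = 52 mg/L
Hourly solids removed = Q * dTSS = 157.5 m^3/h * 52 mg/L = 8190 g/h  (m^3/h * mg/L = g/h)
Daily solids removed = 8190 * 24 = 196560 g/day
Convert g to kg: 196560 / 1000 = 196.56 kg/day

196.56 kg/day


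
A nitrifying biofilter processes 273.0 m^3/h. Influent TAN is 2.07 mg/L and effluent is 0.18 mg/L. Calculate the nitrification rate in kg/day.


Concentration drop: TAN_in - TAN_out = 2.07 - 0.18 = 1.89 mg/L
Hourly TAN removed = Q * dTAN = 273.0 m^3/h * 1.89 mg/L = 515.97 g/h  (m^3/h * mg/L = g/h)
Daily TAN removed = 515.97 * 24 = 12383.28 g/day
Convert to kg/day: 12383.28 / 1000 = 12.38328 kg/day

12.38328 kg/day


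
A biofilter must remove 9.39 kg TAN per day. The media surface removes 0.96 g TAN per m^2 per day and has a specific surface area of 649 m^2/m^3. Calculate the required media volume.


A = 9.39*1000 / 0.96 = 9781.25 m^2
V = 9781.25 / 649 = 15.0713

15.0713 m^3


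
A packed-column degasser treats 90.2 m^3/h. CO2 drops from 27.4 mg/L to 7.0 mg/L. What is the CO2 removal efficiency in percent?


CO2_out / CO2_in = 7.0 / 27.4 = 0.25547445
Fraction remaining = 0.25547445
efficiency = (1 - 0.25547445) * 100 = 74.4526 %

74.4526 %


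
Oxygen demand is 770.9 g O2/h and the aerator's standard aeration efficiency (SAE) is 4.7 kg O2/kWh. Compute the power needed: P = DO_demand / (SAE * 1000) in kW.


SAE in g O2/kWh = 4.7 * 1000 = 4700 g/kWh
P = DO_demand / SAE_g = 770.9 / 4700 = 0.164021 kW

0.164021 kW


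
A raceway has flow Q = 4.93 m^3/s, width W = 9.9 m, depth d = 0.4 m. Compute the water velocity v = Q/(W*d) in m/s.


Cross-sectional area = W * d = 9.9 * 0.4 = 3.96 m^2
Velocity = Q / A = 4.93 / 3.96 = 1.24495 m/s

1.24495 m/s


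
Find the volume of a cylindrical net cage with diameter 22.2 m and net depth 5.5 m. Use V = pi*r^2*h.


r = d/2 = 22.2/2 = 11.1 m
Base area = pi*r^2 = pi*11.1^2 = 387.07563 m^2
Volume = 387.07563 * 5.5 = 2128.92 m^3

2128.92 m^3


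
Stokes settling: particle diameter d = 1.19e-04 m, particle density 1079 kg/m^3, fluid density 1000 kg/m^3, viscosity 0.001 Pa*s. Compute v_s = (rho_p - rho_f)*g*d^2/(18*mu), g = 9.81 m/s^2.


Density difference: rho_p - rho_f = 1079 - 1000 = 79 kg/m^3
d^2 = (1.19e-04)^2 = 1.4161e-08 m^2
Numerator = (rho_p - rho_f) * g * d^2 = 79 * 9.81 * 1.4161e-08 = 1.0974633e-05
Denominator = 18 * mu = 18 * 0.001 = 0.018
v_s = 1.0974633e-05 / 0.018 = 6.09702e-04 m/s
Check: Re = rho_f * v_s * d / mu = 1000 * 6.09702e-04 * 1.19e-04 / 0.001 = 0.0726 < 1, so Stokes' law applies.

6.09702e-04 m/s


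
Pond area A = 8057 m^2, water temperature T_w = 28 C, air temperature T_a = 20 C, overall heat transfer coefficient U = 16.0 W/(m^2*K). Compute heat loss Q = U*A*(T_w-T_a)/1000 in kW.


Temperature difference dT = 28 - 20 = 8 K
Heat loss (W) = U * A * dT = 16.0 * 8057 * 8 = 1031296 W
Convert to kW: 1031296 / 1000 = 1031.296 kW

1031.296 kW


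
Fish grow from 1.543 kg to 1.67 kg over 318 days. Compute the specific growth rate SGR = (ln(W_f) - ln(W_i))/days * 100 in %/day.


ln(W_f) = ln(1.67) = 0.51282363
ln(W_i) = ln(1.543) = 0.43372857
ln(W_f) - ln(W_i) = 0.51282363 - 0.43372857 = 0.07909506
SGR = 0.07909506 / 318 * 100 = 0.0248727 %/day

0.0248727 %/day


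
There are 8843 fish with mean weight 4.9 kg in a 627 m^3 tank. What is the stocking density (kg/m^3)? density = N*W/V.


Total biomass = 8843 fish * 4.9 kg = 43330.7 kg
Density = total biomass / volume = 43330.7 / 627 = 69.108 kg/m^3

69.108 kg/m^3


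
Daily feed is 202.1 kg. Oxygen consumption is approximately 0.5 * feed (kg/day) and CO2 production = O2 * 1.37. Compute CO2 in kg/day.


O2 = 202.1 * 0.5 = 101.05
CO2 = 101.05 * 1.37 = 138.4385

138.4385 kg/day


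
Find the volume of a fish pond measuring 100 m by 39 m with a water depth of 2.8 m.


Base area = L * W = 100 * 39 = 3900 m^2
Volume = area * depth = 3900 * 2.8 = 10920 m^3

10920 m^3


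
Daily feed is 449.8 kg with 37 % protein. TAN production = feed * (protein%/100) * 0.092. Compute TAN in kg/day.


Protein in feed = 449.8 * 37/100 = 166.426 kg/day
TAN = protein * 0.092 = 166.426 * 0.092 = 15.311192 kg/day

15.311192 kg/day


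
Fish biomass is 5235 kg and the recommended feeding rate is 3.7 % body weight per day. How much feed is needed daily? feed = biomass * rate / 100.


Feeding rate fraction = 3.7% / 100 = 0.037
Daily feed = 5235 kg * 0.037 = 193.695 kg/day

193.695 kg/day


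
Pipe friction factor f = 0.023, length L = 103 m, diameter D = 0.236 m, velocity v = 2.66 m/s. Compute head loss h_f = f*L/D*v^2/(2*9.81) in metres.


v^2 = 2.66^2 = 7.0756 m^2/s^2
L/D = 103/0.236 = 436.44068
h_f = f*(L/D)*v^2/(2g) = 0.023 * 436.44068 * 7.0756 / 19.62 = 3.62007 m

3.62007 m


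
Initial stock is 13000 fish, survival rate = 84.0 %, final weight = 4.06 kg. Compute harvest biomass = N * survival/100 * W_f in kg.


Survivors = 13000 * 84.0/100 = 10920 fish
Harvest biomass = survivors * W_f = 10920 * 4.06 = 44335.2 kg

44335.2 kg


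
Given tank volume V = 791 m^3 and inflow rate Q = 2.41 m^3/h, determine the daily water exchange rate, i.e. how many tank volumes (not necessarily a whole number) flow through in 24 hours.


Daily flow volume = 2.41 m^3/h * 24 h = 57.84 m^3/day
Exchanges = daily flow / tank volume = 57.84 / 791 = 0.0731226 exchanges/day

0.0731226 exchanges/day


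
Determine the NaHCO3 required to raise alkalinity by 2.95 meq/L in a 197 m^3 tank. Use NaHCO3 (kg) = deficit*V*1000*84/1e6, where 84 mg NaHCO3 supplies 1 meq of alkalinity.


Tank volume in L = 197 m^3 * 1000 = 197000 L
Total meq required = 2.95 meq/L * 197000 L = 581150 meq
NaHCO3 mass = 581150 meq * 84 mg/meq / 1e6 = 48.8166 kg

48.8166 kg


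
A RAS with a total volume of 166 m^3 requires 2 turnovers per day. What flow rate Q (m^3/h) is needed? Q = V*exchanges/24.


Daily recirculation volume = 166 m^3 * 2 = 332 m^3/day
Flow rate Q = daily volume / 24 h = 332 / 24 = 13.8333 m^3/h

13.8333 m^3/h


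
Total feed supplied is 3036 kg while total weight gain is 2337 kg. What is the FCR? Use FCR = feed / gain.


FCR = feed consumed / weight gained
FCR = 3036 kg / 2337 kg = 1.2991

1.2991


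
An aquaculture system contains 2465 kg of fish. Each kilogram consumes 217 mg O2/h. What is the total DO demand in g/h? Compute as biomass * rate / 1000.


Total O2 consumption (mg/h) = 2465 kg * 217 mg/(kg*h) = 534905 mg/h
Convert to g/h: 534905 / 1000 = 534.905 g/h

534.905 g/h


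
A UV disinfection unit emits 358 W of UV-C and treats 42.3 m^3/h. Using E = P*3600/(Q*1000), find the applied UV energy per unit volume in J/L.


Energy delivered per hour = 358 W * 3600 s = 1288800 J/h
Volume treated per hour = 42.3 m^3/h * 1000 = 42300 L/h
dose = 1288800 / 42300 = 30.4681 J/L

30.4681 J/L


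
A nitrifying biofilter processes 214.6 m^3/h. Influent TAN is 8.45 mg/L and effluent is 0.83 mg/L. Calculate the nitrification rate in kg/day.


Concentration drop: TAN_in - TAN_out = 8.45 - 0.83 = 7.62 mg/L
Hourly TAN removed = Q * dTAN = 214.6 m^3/h * 7.62 mg/L = 1635.252 g/h  (m^3/h * mg/L = g/h)
Daily TAN removed = 1635.252 * 24 = 39246.048 g/day
Convert to kg/day: 39246.048 / 1000 = 39.246048 kg/day

39.246048 kg/day


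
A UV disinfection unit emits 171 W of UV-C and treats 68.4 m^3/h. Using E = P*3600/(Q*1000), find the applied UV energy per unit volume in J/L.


Energy delivered per hour = 171 W * 3600 s = 615600 J/h
Volume treated per hour = 68.4 m^3/h * 1000 = 68400 L/h
dose = 615600 / 68400 = 9 J/L

9 J/L


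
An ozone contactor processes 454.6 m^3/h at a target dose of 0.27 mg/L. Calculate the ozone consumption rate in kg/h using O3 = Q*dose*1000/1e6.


O3 demand (mg/h) = Q * dose * 1000 = 454.6 * 0.27 * 1000 = 122742 mg/h
Convert mg to kg: 122742 / 1e6 = 0.122742 kg/h

0.122742 kg/h


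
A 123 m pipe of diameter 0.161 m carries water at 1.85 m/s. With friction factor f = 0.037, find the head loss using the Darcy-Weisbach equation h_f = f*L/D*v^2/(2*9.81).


v^2 = 1.85^2 = 3.4225 m^2/s^2
L/D = 123/0.161 = 763.97516
h_f = f*(L/D)*v^2/(2g) = 0.037 * 763.97516 * 3.4225 / 19.62 = 4.93089 m

4.93089 m


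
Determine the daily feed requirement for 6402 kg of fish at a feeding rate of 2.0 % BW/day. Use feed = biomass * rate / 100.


Feeding rate fraction = 2.0% / 100 = 0.02
Daily feed = 6402 kg * 0.02 = 128.04 kg/day

128.04 kg/day


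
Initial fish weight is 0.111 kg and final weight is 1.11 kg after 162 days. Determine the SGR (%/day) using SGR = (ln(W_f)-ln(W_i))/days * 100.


ln(W_f) = ln(1.11) = 0.10436002
ln(W_i) = ln(0.111) = -2.1982251
ln(W_f) - ln(W_i) = 0.10436002 - -2.1982251 = 2.3025851
SGR = 2.3025851 / 162 * 100 = 1.42135 %/day

1.42135 %/day


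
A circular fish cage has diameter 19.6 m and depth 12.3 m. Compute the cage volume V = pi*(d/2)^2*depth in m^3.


r = d/2 = 19.6/2 = 9.8 m
Base area = pi*r^2 = pi*9.8^2 = 301.71856 m^2
Volume = 301.71856 * 12.3 = 3711.14 m^3

3711.14 m^3


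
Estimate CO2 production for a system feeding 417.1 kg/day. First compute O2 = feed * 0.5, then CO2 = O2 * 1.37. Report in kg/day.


O2 = 417.1 * 0.5 = 208.55
CO2 = 208.55 * 1.37 = 285.7135

285.7135 kg/day


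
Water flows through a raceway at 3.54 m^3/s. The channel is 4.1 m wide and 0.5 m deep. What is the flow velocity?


Cross-sectional area = W * d = 4.1 * 0.5 = 2.05 m^2
Velocity = Q / A = 3.54 / 2.05 = 1.72683 m/s

1.72683 m/s


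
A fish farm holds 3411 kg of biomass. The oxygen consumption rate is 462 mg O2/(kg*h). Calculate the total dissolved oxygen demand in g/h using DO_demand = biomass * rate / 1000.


Total O2 consumption (mg/h) = 3411 kg * 462 mg/(kg*h) = 1575882 mg/h
Convert to g/h: 1575882 / 1000 = 1575.882 g/h

1575.882 g/h


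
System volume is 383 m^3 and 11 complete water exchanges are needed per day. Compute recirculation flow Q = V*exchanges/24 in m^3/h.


Daily recirculation volume = 383 m^3 * 11 = 4213 m^3/day
Flow rate Q = daily volume / 24 h = 4213 / 24 = 175.542 m^3/h

175.542 m^3/h


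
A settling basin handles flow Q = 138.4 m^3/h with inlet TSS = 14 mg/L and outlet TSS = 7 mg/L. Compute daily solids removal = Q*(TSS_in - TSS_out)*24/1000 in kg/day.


Concentration drop: TSS_in - TSS_out = 14 - 7 = 7 mg/L
Hourly solids removed = Q * dTSS = 138.4 m^3/h * 7 mg/L = 968.8 g/h  (m^3/h * mg/L = g/h)
Daily solids removed = 968.8 * 24 = 23251.2 g/day
Convert g to kg: 23251.2 / 1000 = 23.2512 kg/day

23.2512 kg/day


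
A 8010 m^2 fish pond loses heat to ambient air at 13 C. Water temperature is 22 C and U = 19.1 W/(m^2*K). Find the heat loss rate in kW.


Temperature difference dT = 22 - 13 = 9 K
Heat loss (W) = U * A * dT = 19.1 * 8010 * 9 = 1376919 W
Convert to kW: 1376919 / 1000 = 1376.919 kW

1376.919 kW


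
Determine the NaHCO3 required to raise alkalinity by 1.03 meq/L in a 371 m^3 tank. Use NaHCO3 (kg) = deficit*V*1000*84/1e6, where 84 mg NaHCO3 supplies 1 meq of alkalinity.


Tank volume in L = 371 m^3 * 1000 = 371000 L
Total meq required = 1.03 meq/L * 371000 L = 382130 meq
NaHCO3 mass = 382130 meq * 84 mg/meq / 1e6 = 32.0989 kg

32.0989 kg


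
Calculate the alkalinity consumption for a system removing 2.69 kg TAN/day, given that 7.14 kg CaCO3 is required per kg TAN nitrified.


Alkalinity factor: 7.14 kg CaCO3 consumed per kg TAN nitrified
alk = 2.69 kg TAN * 7.14 = 19.2066 kg CaCO3/day

19.2066 kg CaCO3/day


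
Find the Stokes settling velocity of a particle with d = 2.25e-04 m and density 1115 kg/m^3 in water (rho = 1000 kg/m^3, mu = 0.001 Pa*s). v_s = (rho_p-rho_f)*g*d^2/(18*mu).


Density difference: rho_p - rho_f = 1115 - 1000 = 115 kg/m^3
d^2 = (2.25e-04)^2 = 5.0625e-08 m^2
Numerator = (rho_p - rho_f) * g * d^2 = 115 * 9.81 * 5.0625e-08 = 5.7112594e-05
Denominator = 18 * mu = 18 * 0.001 = 0.018
v_s = 5.7112594e-05 / 0.018 = 0.00317292 m/s
Check: Re = rho_f * v_s * d / mu = 1000 * 0.00317292 * 2.25e-04 / 0.001 = 0.714 < 1, so Stokes' law applies.

0.00317292 m/s


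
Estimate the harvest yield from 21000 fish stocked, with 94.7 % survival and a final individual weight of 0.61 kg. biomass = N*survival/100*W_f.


Survivors = 21000 * 94.7/100 = 19887 fish
Harvest biomass = survivors * W_f = 19887 * 0.61 = 12131.07 kg

12131.07 kg


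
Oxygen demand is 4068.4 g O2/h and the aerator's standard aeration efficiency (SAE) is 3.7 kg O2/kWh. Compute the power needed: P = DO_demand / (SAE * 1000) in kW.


SAE in g O2/kWh = 3.7 * 1000 = 3700 g/kWh
P = DO_demand / SAE_g = 4068.4 / 3700 = 1.09957 kW

1.09957 kW


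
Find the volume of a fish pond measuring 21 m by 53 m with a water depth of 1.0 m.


Base area = L * W = 21 * 53 = 1113 m^2
Volume = area * depth = 1113 * 1.0 = 1113 m^3

1113 m^3


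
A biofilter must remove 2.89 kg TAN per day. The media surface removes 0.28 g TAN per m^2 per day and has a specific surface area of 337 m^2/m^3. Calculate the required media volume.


A = 2.89*1000 / 0.28 = 10321.429 m^2
V = 10321.429 / 337 = 30.6274

30.6274 m^3


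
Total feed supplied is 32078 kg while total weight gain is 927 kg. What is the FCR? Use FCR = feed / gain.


FCR = feed consumed / weight gained
FCR = 32078 kg / 927 kg = 34.6041

34.6041


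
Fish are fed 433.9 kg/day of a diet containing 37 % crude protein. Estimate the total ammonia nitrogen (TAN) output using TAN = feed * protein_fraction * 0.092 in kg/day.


Protein in feed = 433.9 * 37/100 = 160.543 kg/day
TAN = protein * 0.092 = 160.543 * 0.092 = 14.769956 kg/day

14.769956 kg/day


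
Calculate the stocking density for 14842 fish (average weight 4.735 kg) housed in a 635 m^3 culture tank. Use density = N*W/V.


Total biomass = 14842 fish * 4.735 kg = 70276.87 kg
Density = total biomass / volume = 70276.87 / 635 = 110.672 kg/m^3

110.672 kg/m^3


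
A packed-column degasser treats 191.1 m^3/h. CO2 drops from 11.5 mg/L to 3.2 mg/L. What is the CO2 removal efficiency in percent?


CO2_out / CO2_in = 3.2 / 11.5 = 0.27826087
Fraction remaining = 0.27826087
efficiency = (1 - 0.27826087) * 100 = 72.1739 %

72.1739 %


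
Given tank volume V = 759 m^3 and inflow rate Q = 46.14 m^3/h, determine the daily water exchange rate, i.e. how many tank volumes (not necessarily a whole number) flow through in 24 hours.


Daily flow volume = 46.14 m^3/h * 24 h = 1107.36 m^3/day
Exchanges = daily flow / tank volume = 1107.36 / 759 = 1.45897 exchanges/day

1.45897 exchanges/day


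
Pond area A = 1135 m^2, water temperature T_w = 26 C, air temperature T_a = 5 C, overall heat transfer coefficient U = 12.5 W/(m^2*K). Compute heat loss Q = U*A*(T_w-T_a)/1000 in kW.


Temperature difference dT = 26 - 5 = 21 K
Heat loss (W) = U * A * dT = 12.5 * 1135 * 21 = 297937.5 W
Convert to kW: 297937.5 / 1000 = 297.9375 kW

297.9375 kW


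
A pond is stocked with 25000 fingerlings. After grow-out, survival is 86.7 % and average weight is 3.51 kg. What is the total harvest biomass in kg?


Survivors = 25000 * 86.7/100 = 21675 fish
Harvest biomass = survivors * W_f = 21675 * 3.51 = 76079.25 kg

76079.25 kg


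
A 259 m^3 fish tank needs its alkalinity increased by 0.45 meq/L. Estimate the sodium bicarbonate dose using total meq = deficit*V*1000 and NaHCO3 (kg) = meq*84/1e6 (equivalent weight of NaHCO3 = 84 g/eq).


Tank volume in L = 259 m^3 * 1000 = 259000 L
Total meq required = 0.45 meq/L * 259000 L = 116550 meq
NaHCO3 mass = 116550 meq * 84 mg/meq / 1e6 = 9.7902 kg

9.7902 kg


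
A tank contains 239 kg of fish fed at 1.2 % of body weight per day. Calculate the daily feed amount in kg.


Feeding rate fraction = 1.2% / 100 = 0.012
Daily feed = 239 kg * 0.012 = 2.868 kg/day

2.868 kg/day


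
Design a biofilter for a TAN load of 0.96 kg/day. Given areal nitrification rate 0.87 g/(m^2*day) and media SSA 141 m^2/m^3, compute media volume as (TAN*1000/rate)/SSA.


A = 0.96*1000 / 0.87 = 1103.4483 m^2
V = 1103.4483 / 141 = 7.82587

7.82587 m^3


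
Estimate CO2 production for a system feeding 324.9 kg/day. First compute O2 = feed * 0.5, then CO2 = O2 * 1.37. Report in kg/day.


O2 = 324.9 * 0.5 = 162.45
CO2 = 162.45 * 1.37 = 222.5565

222.5565 kg/day


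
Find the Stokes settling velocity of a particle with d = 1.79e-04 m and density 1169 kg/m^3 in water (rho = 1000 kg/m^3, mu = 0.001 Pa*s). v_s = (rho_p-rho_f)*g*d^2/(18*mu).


Density difference: rho_p - rho_f = 1169 - 1000 = 169 kg/m^3
d^2 = (1.79e-04)^2 = 3.2041e-08 m^2
Numerator = (rho_p - rho_f) * g * d^2 = 169 * 9.81 * 3.2041e-08 = 5.3120453e-05
Denominator = 18 * mu = 18 * 0.001 = 0.018
v_s = 5.3120453e-05 / 0.018 = 0.00295114 m/s
Check: Re = rho_f * v_s * d / mu = 1000 * 0.00295114 * 1.79e-04 / 0.001 = 0.528 < 1, so Stokes' law applies.

0.00295114 m/s


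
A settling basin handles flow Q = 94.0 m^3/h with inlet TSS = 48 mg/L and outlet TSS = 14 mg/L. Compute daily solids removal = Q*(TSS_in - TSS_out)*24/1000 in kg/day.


Concentration drop: TSS_in - TSS_out = 48 - 14 = 34 mg/L
Hourly solids removed = Q * dTSS = 94.0 m^3/h * 34 mg/L = 3196 g/h  (m^3/h * mg/L = g/h)
Daily solids removed = 3196 * 24 = 76704 g/day
Convert g to kg: 76704 / 1000 = 76.704 kg/day

76.704 kg/day


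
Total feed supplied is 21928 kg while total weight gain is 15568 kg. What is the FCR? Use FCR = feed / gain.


FCR = feed consumed / weight gained
FCR = 21928 kg / 15568 kg = 1.40853

1.40853


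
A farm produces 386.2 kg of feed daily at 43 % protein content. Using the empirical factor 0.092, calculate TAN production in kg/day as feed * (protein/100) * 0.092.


Protein in feed = 386.2 * 43/100 = 166.066 kg/day
TAN = protein * 0.092 = 166.066 * 0.092 = 15.278072 kg/day

15.278072 kg/day


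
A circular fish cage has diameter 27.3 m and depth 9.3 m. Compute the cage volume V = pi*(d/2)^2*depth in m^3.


r = d/2 = 27.3/2 = 13.65 m
Base area = pi*r^2 = pi*13.65^2 = 585.3494 m^2
Volume = 585.3494 * 9.3 = 5443.75 m^3

5443.75 m^3


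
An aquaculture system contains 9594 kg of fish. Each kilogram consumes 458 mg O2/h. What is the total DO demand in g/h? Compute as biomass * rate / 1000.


Total O2 consumption (mg/h) = 9594 kg * 458 mg/(kg*h) = 4394052 mg/h
Convert to g/h: 4394052 / 1000 = 4394.052 g/h

4394.052 g/h


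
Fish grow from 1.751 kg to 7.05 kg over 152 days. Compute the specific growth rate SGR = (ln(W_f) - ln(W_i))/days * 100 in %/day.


ln(W_f) = ln(7.05) = 1.9530276
ln(W_i) = ln(1.751) = 0.56018705
ln(W_f) - ln(W_i) = 1.9530276 - 0.56018705 = 1.3928405
SGR = 1.3928405 / 152 * 100 = 0.916342 %/day

0.916342 %/day


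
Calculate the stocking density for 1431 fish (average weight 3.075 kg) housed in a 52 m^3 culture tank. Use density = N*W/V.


Total biomass = 1431 fish * 3.075 kg = 4400.325 kg
Density = total biomass / volume = 4400.325 / 52 = 84.6216 kg/m^3

84.6216 kg/m^3


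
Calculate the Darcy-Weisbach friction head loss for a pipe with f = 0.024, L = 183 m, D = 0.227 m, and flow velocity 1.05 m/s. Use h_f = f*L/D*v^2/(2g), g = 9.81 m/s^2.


v^2 = 1.05^2 = 1.1025 m^2/s^2
L/D = 183/0.227 = 806.1674
h_f = f*(L/D)*v^2/(2g) = 0.024 * 806.1674 * 1.1025 / 19.62 = 1.08722 m

1.08722 m


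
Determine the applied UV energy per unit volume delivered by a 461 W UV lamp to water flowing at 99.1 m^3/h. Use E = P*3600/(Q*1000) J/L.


Energy delivered per hour = 461 W * 3600 s = 1659600 J/h
Volume treated per hour = 99.1 m^3/h * 1000 = 99100 L/h
dose = 1659600 / 99100 = 16.7467 J/L

16.7467 J/L


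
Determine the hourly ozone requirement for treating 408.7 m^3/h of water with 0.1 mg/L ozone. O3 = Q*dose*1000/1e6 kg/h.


O3 demand (mg/h) = Q * dose * 1000 = 408.7 * 0.1 * 1000 = 40870 mg/h
Convert mg to kg: 40870 / 1e6 = 0.04087 kg/h

0.04087 kg/h


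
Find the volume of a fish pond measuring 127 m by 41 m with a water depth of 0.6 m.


Base area = L * W = 127 * 41 = 5207 m^2
Volume = area * depth = 5207 * 0.6 = 3124.2 m^3

3124.2 m^3


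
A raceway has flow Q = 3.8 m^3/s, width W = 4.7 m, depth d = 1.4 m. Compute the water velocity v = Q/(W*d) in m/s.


Cross-sectional area = W * d = 4.7 * 1.4 = 6.58 m^2
Velocity = Q / A = 3.8 / 6.58 = 0.577508 m/s

0.577508 m/s


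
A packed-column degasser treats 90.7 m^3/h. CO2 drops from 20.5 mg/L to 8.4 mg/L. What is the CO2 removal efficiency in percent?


CO2_out / CO2_in = 8.4 / 20.5 = 0.4097561
Fraction remaining = 0.4097561
efficiency = (1 - 0.4097561) * 100 = 59.0244 %

59.0244 %


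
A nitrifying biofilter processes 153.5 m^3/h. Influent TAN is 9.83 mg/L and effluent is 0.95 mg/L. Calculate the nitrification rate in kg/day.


Concentration drop: TAN_in - TAN_out = 9.83 - 0.95 = 8.88 mg/L
Hourly TAN removed = Q * dTAN = 153.5 m^3/h * 8.88 mg/L = 1363.08 g/h  (m^3/h * mg/L = g/h)
Daily TAN removed = 1363.08 * 24 = 32713.92 g/day
Convert to kg/day: 32713.92 / 1000 = 32.71392 kg/day

32.71392 kg/day


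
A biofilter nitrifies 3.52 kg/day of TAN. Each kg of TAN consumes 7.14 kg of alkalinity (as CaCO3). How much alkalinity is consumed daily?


Alkalinity factor: 7.14 kg CaCO3 consumed per kg TAN nitrified
alk = 3.52 kg TAN * 7.14 = 25.1328 kg CaCO3/day

25.1328 kg CaCO3/day


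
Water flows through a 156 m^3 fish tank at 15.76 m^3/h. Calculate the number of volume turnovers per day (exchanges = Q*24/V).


Daily flow volume = 15.76 m^3/h * 24 h = 378.24 m^3/day
Exchanges = daily flow / tank volume = 378.24 / 156 = 2.42462 exchanges/day

2.42462 exchanges/day


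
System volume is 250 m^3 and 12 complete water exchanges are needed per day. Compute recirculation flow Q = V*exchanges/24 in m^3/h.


Daily recirculation volume = 250 m^3 * 12 = 3000 m^3/day
Flow rate Q = daily volume / 24 h = 3000 / 24 = 125 m^3/h

125 m^3/h


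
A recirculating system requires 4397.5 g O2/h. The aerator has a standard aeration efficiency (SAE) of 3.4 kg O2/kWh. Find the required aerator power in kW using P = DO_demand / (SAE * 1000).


SAE in g O2/kWh = 3.4 * 1000 = 3400 g/kWh
P = DO_demand / SAE_g = 4397.5 / 3400 = 1.29338 kW

1.29338 kW


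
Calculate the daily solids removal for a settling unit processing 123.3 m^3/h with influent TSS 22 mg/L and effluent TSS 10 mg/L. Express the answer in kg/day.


Concentration drop: TSS_in - TSS_out = 22 - 10 = 12 mg/L
Hourly solids removed = Q * dTSS = 123.3 m^3/h * 12 mg/L = 1479.6 g/h  (m^3/h * mg/L = g/h)
Daily solids removed = 1479.6 * 24 = 35510.4 g/day
Convert g to kg: 35510.4 / 1000 = 35.5104 kg/day

35.5104 kg/day
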